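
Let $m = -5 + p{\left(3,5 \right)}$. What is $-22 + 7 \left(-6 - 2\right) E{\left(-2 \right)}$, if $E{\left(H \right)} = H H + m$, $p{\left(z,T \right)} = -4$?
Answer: $258$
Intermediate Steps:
$m = -9$ ($m = -5 - 4 = -9$)
$E{\left(H \right)} = -9 + H^{2}$ ($E{\left(H \right)} = H H - 9 = H^{2} - 9 = -9 + H^{2}$)
$-22 + 7 \left(-6 - 2\right) E{\left(-2 \right)} = -22 + 7 \left(-6 - 2\right) \left(-9 + \left(-2\right)^{2}\right) = -22 + 7 \left(-8\right) \left(-9 + 4\right) = -22 - -280 = -22 + 280 = 258$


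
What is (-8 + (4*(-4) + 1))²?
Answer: 529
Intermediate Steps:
(-8 + (4*(-4) + 1))² = (-8 + (-16 + 1))² = (-8 - 15)² = (-23)² = 529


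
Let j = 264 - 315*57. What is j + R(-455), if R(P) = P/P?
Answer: -17690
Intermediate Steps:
j = -17691 (j = 264 - 17955 = -17691)
R(P) = 1
j + R(-455) = -17691 + 1 = -17690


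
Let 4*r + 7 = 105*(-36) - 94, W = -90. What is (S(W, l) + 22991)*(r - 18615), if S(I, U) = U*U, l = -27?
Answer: -464562130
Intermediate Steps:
r = -3881/4 (r = -7/4 + (105*(-36) - 94)/4 = -7/4 + (-3780 - 94)/4 = -7/4 + (¼)*(-3874) = -7/4 - 1937/2 = -3881/4 ≈ -970.25)
S(I, U) = U²
(S(W, l) + 22991)*(r - 18615) = ((-27)² + 22991)*(-3881/4 - 18615) = (729 + 22991)*(-78341/4) = 23720*(-78341/4) = -464562130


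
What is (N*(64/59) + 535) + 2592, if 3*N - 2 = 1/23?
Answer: 12733025/4071 ≈ 3127.7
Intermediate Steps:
N = 47/69 (N = ⅔ + (⅓)/23 = ⅔ + (⅓)*(1/23) = ⅔ + 1/69 = 47/69 ≈ 0.68116)
(N*(64/59) + 535) + 2592 = (47*(64/59)/69 + 535) + 2592 = (47*(64*(1/59))/69 + 535) + 2592 = ((47/69)*(64/59) + 535) + 2592 = (3008/4071 + 535) + 2592 = 2180993/4071 + 2592 = 12733025/4071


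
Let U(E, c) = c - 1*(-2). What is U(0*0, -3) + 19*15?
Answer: 284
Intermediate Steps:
U(E, c) = 2 + c (U(E, c) = c + 2 = 2 + c)
U(0*0, -3) + 19*15 = (2 - 3) + 19*15 = -1 + 285 = 284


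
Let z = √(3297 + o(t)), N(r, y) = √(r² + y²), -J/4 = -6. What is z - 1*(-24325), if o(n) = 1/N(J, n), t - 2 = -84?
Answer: 24325 + √(1756971300 + 730*√73)/730 ≈ 24382.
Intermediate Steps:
t = -82 (t = 2 - 84 = -82)
J = 24 (J = -4*(-6) = 24)
o(n) = (576 + n²)^(-½) (o(n) = 1/(√(24² + n²)) = 1/(√(576 + n²)) = (576 + n²)^(-½))
z = √(3297 + √73/730) (z = √(3297 + (576 + (-82)²)^(-½)) = √(3297 + (576 + 6724)^(-½)) = √(3297 + 7300^(-½)) = √(3297 + √73/730) ≈ 57.420)
z - 1*(-24325) = √(1756971300 + 730*√73)/730 - 1*(-24325) = √(1756971300 + 730*√73)/730 + 24325 = 24325 + √(1756971300 + 730*√73)/730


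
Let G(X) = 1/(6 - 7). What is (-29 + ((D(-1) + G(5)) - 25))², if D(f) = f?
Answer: 3136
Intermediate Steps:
G(X) = -1 (G(X) = 1/(-1) = -1)
(-29 + ((D(-1) + G(5)) - 25))² = (-29 + ((-1 - 1) - 25))² = (-29 + (-2 - 25))² = (-29 - 27)² = (-56)² = 3136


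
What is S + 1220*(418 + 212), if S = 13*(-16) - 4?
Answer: 768388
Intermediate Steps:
S = -212 (S = -208 - 4 = -212)
S + 1220*(418 + 212) = -212 + 1220*(418 + 212) = -212 + 1220*630 = -212 + 768600 = 768388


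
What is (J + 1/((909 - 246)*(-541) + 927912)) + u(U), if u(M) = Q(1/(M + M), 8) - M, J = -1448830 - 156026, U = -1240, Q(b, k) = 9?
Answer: -912819609002/569229 ≈ -1.6036e+6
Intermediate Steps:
J = -1604856
u(M) = 9 - M
(J + 1/((909 - 246)*(-541) + 927912)) + u(U) = (-1604856 + 1/((909 - 246)*(-541) + 927912)) + (9 - 1*(-1240)) = (-1604856 + 1/(663*(-541) + 927912)) + (9 + 1240) = (-1604856 + 1/(-358683 + 927912)) + 1249 = (-1604856 + 1/569229) + 1249 = -913530576023/569229 + 1249 = -912819609002/569229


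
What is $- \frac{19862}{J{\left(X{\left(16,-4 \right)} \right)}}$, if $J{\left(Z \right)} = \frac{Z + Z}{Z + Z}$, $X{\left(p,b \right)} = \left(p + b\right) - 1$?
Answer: $-19862$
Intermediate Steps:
$X{\left(p,b \right)} = -1 + b + p$ ($X{\left(p,b \right)} = \left(b + p\right) - 1 = -1 + b + p$)
$J{\left(Z \right)} = 1$ ($J{\left(Z \right)} = \frac{2 Z}{2 Z} = 2 Z \frac{1}{2 Z} = 1$)
$- \frac{19862}{J{\left(X{\left(16,-4 \right)} \right)}} = - \frac{19862}{1} = \left(-19862\right) 1 = -19862$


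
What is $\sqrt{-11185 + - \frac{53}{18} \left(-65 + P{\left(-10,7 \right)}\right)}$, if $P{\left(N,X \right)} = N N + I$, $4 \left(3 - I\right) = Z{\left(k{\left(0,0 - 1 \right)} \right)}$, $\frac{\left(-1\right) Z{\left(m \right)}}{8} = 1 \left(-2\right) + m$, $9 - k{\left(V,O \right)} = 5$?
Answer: $\frac{i \sqrt{101778}}{3} \approx 106.34 i$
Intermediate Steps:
$k{\left(V,O \right)} = 4$ ($k{\left(V,O \right)} = 9 - 5 = 4$)
$Z{\left(m \right)} = 16 - 8 m$ ($Z{\left(m \right)} = - 8 \left(1 \left(-2\right) + m\right) = - 8 \left(-2 + m\right) = 16 - 8 m$)
$I = 7$ ($I = 3 - \frac{16 - 32}{4} = 3 - -4 = 3 + 4 = 7$)
$P{\left(N,X \right)} = 7 + N^{2}$ ($P{\left(N,X \right)} = N N + 7 = N^{2} + 7 = 7 + N^{2}$)
$\sqrt{-11185 + - \frac{53}{18} \left(-65 + P{\left(-10,7 \right)}\right)} = \sqrt{-11185 + - \frac{53}{18} \left(-65 + \left(7 + \left(-10\right)^{2}\right)\right)} = \sqrt{-11185 + \left(-53\right) \frac{1}{18} \left(-65 + \left(7 + 100\right)\right)} = \sqrt{-11185 - \frac{53 \left(-65 + 107\right)}{18}} = \sqrt{-11185 - \frac{371}{3}} = \sqrt{- \frac{33926}{3}} = \frac{i \sqrt{101778}}{3}$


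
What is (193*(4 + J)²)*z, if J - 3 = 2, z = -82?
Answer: -1281906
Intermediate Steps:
J = 5 (J = 3 + 2 = 5)
(193*(4 + J)²)*z = (193*(4 + 5)²)*(-82) = (193*9²)*(-82) = (193*81)*(-82) = 15633*(-82) = -1281906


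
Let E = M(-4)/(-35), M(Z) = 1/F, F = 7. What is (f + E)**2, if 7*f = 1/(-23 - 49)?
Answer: 11449/311169600 ≈ 3.6793e-5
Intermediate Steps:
M(Z) = 1/7
f = -1/504 (f = 1/(7*(-23 - 49)) = (1/7)/(-72) = (1/7)*(-1/72) = -1/504 ≈ -0.0019841)
E = -1/245 (E = (1/7)/(-35) = (1/7)*(-1/35) = -1/245 ≈ -0.0040816)
(f + E)**2 = (-1/504 - 1/245)**2 = (-107/17640)**2 = 11449/311169600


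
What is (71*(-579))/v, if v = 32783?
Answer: -41109/32783 ≈ -1.2540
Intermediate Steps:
(71*(-579))/v = (71*(-579))/32783 = -41109*1/32783 = -41109/32783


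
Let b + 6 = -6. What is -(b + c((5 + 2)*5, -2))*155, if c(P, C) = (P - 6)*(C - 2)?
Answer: 19840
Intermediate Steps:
b = -12 (b = -6 - 6 = -12)
c(P, C) = (-6 + P)*(-2 + C)
-(b + c((5 + 2)*5, -2))*155 = -(-12 + (12 - 6*(-2) - 2*(5 + 2)*5 - 2*(5 + 2)*5))*155 = -(-12 + (12 + 12 - 14*5 - 14*5))*155 = -(-12 + (12 + 12 - 2*35 - 2*35))*155 = -(-12 + (12 + 12 - 70 - 70))*155 = -(-12 - 116)*155 = -(-128)*155 = -1*(-19840) = 19840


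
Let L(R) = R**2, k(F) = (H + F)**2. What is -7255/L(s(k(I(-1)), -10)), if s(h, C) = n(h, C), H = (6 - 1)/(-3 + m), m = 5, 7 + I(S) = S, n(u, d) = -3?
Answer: -7255/9 ≈ -806.11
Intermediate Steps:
I(S) = -7 + S
H = 5/2 (H = (6 - 1)/(-3 + 5) = 5/2 ≈ 2.5000)
k(F) = (5/2 + F)**2
s(h, C) = -3
-7255/L(s(k(I(-1)), -10)) = -7255/((-3)**2) = -7255/9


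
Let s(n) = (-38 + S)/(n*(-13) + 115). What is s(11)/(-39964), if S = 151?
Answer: 113/1118992 ≈ 0.00010098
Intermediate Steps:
s(n) = 113/(115 - 13*n) (s(n) = (-38 + 151)/(n*(-13) + 115) = 113/(-13*n + 115) = 113/(115 - 13*n))
s(11)/(-39964) = -113/(-115 + 13*11)/(-39964) = -113/(-115 + 143)*(-1/39964) = -113/28*(-1/39964) = 113/1118992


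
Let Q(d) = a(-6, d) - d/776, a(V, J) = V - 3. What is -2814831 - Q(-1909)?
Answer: -2184303781/776 ≈ -2.8148e+6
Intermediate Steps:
a(V, J) = -3 + V
Q(d) = -9 - d/776 (Q(d) = (-3 - 6) - d/776 = -9 - d/776)
-2814831 - Q(-1909) = -2814831 - (-9 - 1/776*(-1909)) = -2814831 - (-9 + 1909/776) = -2814831 - 1*(-5075/776) = -2814831 + 5075/776 = -2184303781/776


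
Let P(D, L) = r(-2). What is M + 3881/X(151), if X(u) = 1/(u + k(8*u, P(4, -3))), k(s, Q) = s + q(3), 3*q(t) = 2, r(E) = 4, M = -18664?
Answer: 15774607/3 ≈ 5.2582e+6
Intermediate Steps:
q(t) = 2/3 (q(t) = (1/3)*2 = 2/3)
P(D, L) = 4
k(s, Q) = 2/3 + s (k(s, Q) = s + 2/3 = 2/3 + s)
X(u) = 1/(2/3 + 9*u) (X(u) = 1/(u + (2/3 + 8*u)) = 1/(2/3 + 9*u))
M + 3881/X(151) = -18664 + 3881/((3/(2 + 27*151))) = -18664 + 3881/((3/(2 + 4077))) = -18664 + 3881/((3/4079)) = -18664 + 3881/((3*(1/4079))) = -18664 + 3881/(3/4079) = -18664 + 3881*(4079/3) = -18664 + 15830599/3 = 15774607/3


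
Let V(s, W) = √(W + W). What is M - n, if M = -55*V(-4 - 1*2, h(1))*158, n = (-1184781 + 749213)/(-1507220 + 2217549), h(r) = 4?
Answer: 435568/710329 - 17380*√2 ≈ -24578.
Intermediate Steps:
n = -435568/710329 ≈ -0.61319
V(s, W) = √2*√W (V(s, W) = √(2*W) = √2*√W)
M = -17380*√2 (M = -55*√2*√4*158 = -55*√2*2*158 = -110*√2*158 = -17380*√2 ≈ -24579.)
M - n = -17380*√2 - 1*(-435568/710329) = -17380*√2 + 435568/710329 = 435568/710329 - 17380*√2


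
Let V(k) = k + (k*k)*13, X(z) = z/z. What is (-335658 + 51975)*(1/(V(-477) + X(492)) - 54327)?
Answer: 45578418300236058/2957401 ≈ 1.5412e+10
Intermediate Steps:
X(z) = 1
V(k) = k + 13*k**2 (V(k) = k + k**2*13 = k + 13*k**2)
(-335658 + 51975)*(1/(V(-477) + X(492)) - 54327) = (-335658 + 51975)*(1/(-477*(1 + 13*(-477)) + 1) - 54327) = -283683*(1/(-477*(1 - 6201) + 1) - 54327) = -283683*(1/(-477*(-6200) + 1) - 54327) = -283683*(1/(2957400 + 1) - 54327) = -283683*(1/2957401 - 54327) = -283683*(-160666724126/2957401) = 45578418300236058/2957401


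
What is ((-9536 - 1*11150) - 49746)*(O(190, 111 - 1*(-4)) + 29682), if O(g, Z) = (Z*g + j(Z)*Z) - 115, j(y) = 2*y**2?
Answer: -217857938144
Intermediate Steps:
O(g, Z) = -115 + 2*Z**3 + Z*g (O(g, Z) = (Z*g + (2*Z**2)*Z) - 115 = (Z*g + 2*Z**3) - 115 = (2*Z**3 + Z*g) - 115 = -115 + 2*Z**3 + Z*g)
((-9536 - 1*11150) - 49746)*(O(190, 111 - 1*(-4)) + 29682) = ((-9536 - 1*11150) - 49746)*((-115 + 2*(111 - 1*(-4))**3 + (111 - 1*(-4))*190) + 29682) = ((-9536 - 11150) - 49746)*((-115 + 2*(111 + 4)**3 + (111 + 4)*190) + 29682) = (-20686 - 49746)*((-115 + 2*115**3 + 115*190) + 29682) = -70432*((-115 + 2*1520875 + 21850) + 29682) = -70432*((-115 + 3041750 + 21850) + 29682) = -70432*(3063485 + 29682) = -70432*3093167 = -217857938144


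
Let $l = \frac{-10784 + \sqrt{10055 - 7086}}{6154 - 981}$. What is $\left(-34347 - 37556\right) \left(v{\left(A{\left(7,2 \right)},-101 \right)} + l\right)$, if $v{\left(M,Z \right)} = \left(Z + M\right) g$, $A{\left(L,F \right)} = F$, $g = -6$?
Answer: $- \frac{220165404134}{5173} - \frac{71903 \sqrt{2969}}{5173} \approx -4.2561 \cdot 10^{7}$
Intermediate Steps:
$v{\left(M,Z \right)} = - 6 M - 6 Z$ ($v{\left(M,Z \right)} = \left(Z + M\right) \left(-6\right) = \left(M + Z\right) \left(-6\right) = - 6 M - 6 Z$)
$l = - \frac{10784}{5173} + \frac{\sqrt{2969}}{5173}$ ($l = \frac{-10784 + \sqrt{2969}}{5173} = \left(-10784 + \sqrt{2969}\right) \frac{1}{5173} = - \frac{10784}{5173} + \frac{\sqrt{2969}}{5173} \approx -2.0741$)
$\left(-34347 - 37556\right) \left(v{\left(A{\left(7,2 \right)},-101 \right)} + l\right) = \left(-34347 - 37556\right) \left(\left(\left(-6\right) 2 - -606\right) - \left(\frac{10784}{5173} - \frac{\sqrt{2969}}{5173}\right)\right) = - 71903 \left(\left(-12 + 606\right) - \left(\frac{10784}{5173} - \frac{\sqrt{2969}}{5173}\right)\right) = - 71903 \left(594 - \left(\frac{10784}{5173} - \frac{\sqrt{2969}}{5173}\right)\right) = - 71903 \left(\frac{3061978}{5173} + \frac{\sqrt{2969}}{5173}\right) = - \frac{220165404134}{5173} - \frac{71903 \sqrt{2969}}{5173}$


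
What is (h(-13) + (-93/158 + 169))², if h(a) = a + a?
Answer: 506295001/24964 ≈ 20281.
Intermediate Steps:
h(a) = 2*a
(h(-13) + (-93/158 + 169))² = (2*(-13) + (-93/158 + 169))² = (-26 + (-93*1/158 + 169))² = (-26 + (-93/158 + 169))² = (-26 + 26609/158)² = (22501/158)² = 506295001/24964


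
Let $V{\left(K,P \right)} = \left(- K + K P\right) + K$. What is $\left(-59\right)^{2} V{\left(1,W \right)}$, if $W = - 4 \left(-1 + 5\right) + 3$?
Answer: $-45253$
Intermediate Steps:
$W = -13$ ($W = \left(-4\right) 4 + 3 = -16 + 3 = -13$)
$V{\left(K,P \right)} = K P$
$\left(-59\right)^{2} V{\left(1,W \right)} = \left(-59\right)^{2} \cdot 1 \left(-13\right) = 3481 \left(-13\right) = -45253$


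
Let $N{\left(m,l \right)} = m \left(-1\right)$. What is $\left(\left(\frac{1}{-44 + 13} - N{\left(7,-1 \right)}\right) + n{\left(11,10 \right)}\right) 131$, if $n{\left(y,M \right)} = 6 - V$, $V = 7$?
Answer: $\frac{24235}{31} \approx 781.77$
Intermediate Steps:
$N{\left(m,l \right)} = - m$
$n{\left(y,M \right)} = -1$ ($n{\left(y,M \right)} = 6 - 7 = -1$)
$\left(\left(\frac{1}{-44 + 13} - N{\left(7,-1 \right)}\right) + n{\left(11,10 \right)}\right) 131 = \left(\left(\frac{1}{-44 + 13} - \left(-1\right) 7\right) - 1\right) 131 = \left(\left(\frac{1}{-31} - -7\right) - 1\right) 131 = \left(\left(- \frac{1}{31} + 7\right) - 1\right) 131 = \left(\frac{216}{31} - 1\right) 131 = \frac{185}{31} \cdot 131 = \frac{24235}{31}$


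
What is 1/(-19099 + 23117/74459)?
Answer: -74459/1422069324 ≈ -5.2360e-5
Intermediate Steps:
1/(-19099 + 23117/74459) = 1/(-1422069324/74459) = -74459/1422069324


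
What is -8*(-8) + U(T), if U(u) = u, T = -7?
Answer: 57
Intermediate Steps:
-8*(-8) + U(T) = -8*(-8) - 7 = 64 - 7 = 57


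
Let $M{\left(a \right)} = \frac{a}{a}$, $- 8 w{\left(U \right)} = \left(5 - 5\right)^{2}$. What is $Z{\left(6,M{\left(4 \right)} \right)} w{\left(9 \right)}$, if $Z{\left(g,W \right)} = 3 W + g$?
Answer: $0$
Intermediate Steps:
$w{\left(U \right)} = 0$ ($w{\left(U \right)} = - \frac{\left(5 - 5\right)^{2}}{8} = - \frac{0^{2}}{8} = \left(- \frac{1}{8}\right) 0 = 0$)
$M{\left(a \right)} = 1$
$Z{\left(g,W \right)} = g + 3 W$
$Z{\left(6,M{\left(4 \right)} \right)} w{\left(9 \right)} = \left(6 + 3 \cdot 1\right) 0 = \left(6 + 3\right) 0 = 9 \cdot 0 = 0$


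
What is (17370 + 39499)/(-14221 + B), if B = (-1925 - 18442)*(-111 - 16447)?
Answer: 56869/337222565 ≈ 0.00016864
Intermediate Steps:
B = 337236786 (B = -20367*(-16558) = 337236786)
(17370 + 39499)/(-14221 + B) = (17370 + 39499)/(-14221 + 337236786) = 56869/337222565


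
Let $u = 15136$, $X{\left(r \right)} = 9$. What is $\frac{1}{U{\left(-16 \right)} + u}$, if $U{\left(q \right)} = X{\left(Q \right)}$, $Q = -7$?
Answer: $\frac{1}{15145} \approx 6.6028 \cdot 10^{-5}$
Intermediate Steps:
$U{\left(q \right)} = 9$
$\frac{1}{U{\left(-16 \right)} + u} = \frac{1}{9 + 15136} = \frac{1}{15145}$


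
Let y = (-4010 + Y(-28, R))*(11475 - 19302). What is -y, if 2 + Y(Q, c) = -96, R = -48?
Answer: -32153316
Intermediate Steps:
Y(Q, c) = -98 (Y(Q, c) = -2 - 96 = -98)
y = 32153316 (y = (-4010 - 98)*(11475 - 19302) = -4108*(-7827) = 32153316)
-y = -1*32153316 = -32153316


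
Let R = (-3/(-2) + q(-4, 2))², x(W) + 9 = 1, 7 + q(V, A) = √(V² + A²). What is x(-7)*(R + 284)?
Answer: -2674 + 176*√5 ≈ -2280.5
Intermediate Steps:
q(V, A) = -7 + √(A² + V²) (q(V, A) = -7 + √(V² + A²) = -7 + √(A² + V²))
x(W) = -8 (x(W) = -9 + 1 = -8)
R = (-11/2 + 2*√5)² (R = (-3/(-2) + (-7 + √(2² + (-4)²)))² = (-3*(-½) + (-7 + √(4 + 16)))² = (3/2 + (-7 + √20))² = (3/2 + (-7 + 2*√5))² = (-11/2 + 2*√5)² ≈ 1.0565)
x(-7)*(R + 284) = -8*((201/4 - 22*√5) + 284) = -8*(1337/4 - 22*√5) = -2674 + 176*√5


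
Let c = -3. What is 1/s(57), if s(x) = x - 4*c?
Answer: 1/69 ≈ 0.014493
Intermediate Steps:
s(x) = 12 + x (s(x) = x - 4*(-3) = x + 12 = 12 + x)
1/s(57) = 1/(12 + 57) = 1/69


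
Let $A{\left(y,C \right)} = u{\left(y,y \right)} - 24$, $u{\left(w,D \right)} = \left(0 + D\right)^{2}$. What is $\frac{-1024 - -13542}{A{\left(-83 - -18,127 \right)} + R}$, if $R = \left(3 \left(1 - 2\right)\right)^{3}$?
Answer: $\frac{6259}{2087} \approx 2.999$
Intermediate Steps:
$u{\left(w,D \right)} = D^{2}$
$A{\left(y,C \right)} = -24 + y^{2}$ ($A{\left(y,C \right)} = y^{2} - 24 = -24 + y^{2}$)
$R = -27$ ($R = \left(3 \left(1 - 2\right)\right)^{3} = \left(3 \left(-1\right)\right)^{3} = \left(-3\right)^{3} = -27$)
$\frac{-1024 - -13542}{A{\left(-83 - -18,127 \right)} + R} = \frac{-1024 - -13542}{\left(-24 + \left(-83 - -18\right)^{2}\right) - 27} = \frac{-1024 + 13542}{\left(-24 + \left(-83 + 18\right)^{2}\right) - 27} = \frac{12518}{\left(-24 + \left(-65\right)^{2}\right) - 27} = \frac{12518}{\left(-24 + 4225\right) - 27} = \frac{12518}{4201 - 27} = \frac{12518}{4174} = 12518 \cdot \frac{1}{4174} = \frac{6259}{2087}$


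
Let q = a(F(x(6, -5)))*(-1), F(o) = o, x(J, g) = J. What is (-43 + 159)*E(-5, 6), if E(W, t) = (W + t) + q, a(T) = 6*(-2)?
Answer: 1508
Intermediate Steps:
a(T) = -12
q = 12 (q = -12*(-1) = 12)
E(W, t) = 12 + W + t (E(W, t) = (W + t) + 12 = 12 + W + t)
(-43 + 159)*E(-5, 6) = (-43 + 159)*(12 - 5 + 6) = 116*13 = 1508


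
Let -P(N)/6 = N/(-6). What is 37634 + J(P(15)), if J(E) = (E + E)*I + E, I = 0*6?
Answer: 37649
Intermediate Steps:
I = 0
P(N) = N (P(N) = -6*N/(-6) = -6*N*(-1)/6 = -(-1)*N = N)
J(E) = E (J(E) = (E + E)*0 + E = (2*E)*0 + E = 0 + E = E)
37634 + J(P(15)) = 37634 + 15 = 37649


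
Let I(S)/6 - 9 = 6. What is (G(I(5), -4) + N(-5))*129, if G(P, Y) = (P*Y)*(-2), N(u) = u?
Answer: 92235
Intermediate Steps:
I(S) = 90 (I(S) = 54 + 6*6 = 54 + 36 = 90)
G(P, Y) = -2*P*Y
(G(I(5), -4) + N(-5))*129 = (-2*90*(-4) - 5)*129 = (720 - 5)*129 = 715*129 = 92235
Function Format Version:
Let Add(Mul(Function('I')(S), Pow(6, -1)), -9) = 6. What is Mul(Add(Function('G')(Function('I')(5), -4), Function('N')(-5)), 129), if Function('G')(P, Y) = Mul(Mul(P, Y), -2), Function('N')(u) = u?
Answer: 92235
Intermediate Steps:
Function('I')(S) = 90 (Function('I')(S) = Add(54, Mul(6, 6)) = Add(54, 36) = 90)
Function('G')(P, Y) = Mul(-2, P, Y)
Mul(Add(Function('G')(Function('I')(5), -4), Function('N')(-5)), 129) = Mul(Add(Mul(-2, 90, -4), -5), 129) = Mul(Add(720, -5), 129) = Mul(715, 129) = 92235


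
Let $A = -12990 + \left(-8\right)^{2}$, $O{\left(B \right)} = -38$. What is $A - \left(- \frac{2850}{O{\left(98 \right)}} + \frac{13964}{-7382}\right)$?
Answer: $- \frac{47979709}{3691} \approx -12999.0$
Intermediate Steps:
$A = -12926$ ($A = -12990 + 64 = -12926$)
$A - \left(- \frac{2850}{O{\left(98 \right)}} + \frac{13964}{-7382}\right) = -12926 - \left(- \frac{2850}{-38} + \frac{13964}{-7382}\right) = -12926 - \left(\left(-2850\right) \left(- \frac{1}{38}\right) + 13964 \left(- \frac{1}{7382}\right)\right) = -12926 - \left(75 - \frac{6982}{3691}\right) = -12926 - \frac{269843}{3691} = - \frac{47979709}{3691}$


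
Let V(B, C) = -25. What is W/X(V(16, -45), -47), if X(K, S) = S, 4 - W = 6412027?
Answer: 6412023/47 ≈ 1.3643e+5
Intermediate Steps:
W = -6412023 (W = 4 - 1*6412027 = 4 - 6412027 = -6412023)
W/X(V(16, -45), -47) = -6412023/(-47) = -6412023*(-1/47) = 6412023/47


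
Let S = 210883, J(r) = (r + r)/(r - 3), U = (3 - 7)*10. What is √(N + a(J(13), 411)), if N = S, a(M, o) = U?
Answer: 9*√2603 ≈ 459.18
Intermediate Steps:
U = -40 (U = -4*10 = -40)
J(r) = 2*r/(-3 + r) (J(r) = (2*r)/(-3 + r) = 2*r/(-3 + r))
a(M, o) = -40
N = 210883
√(N + a(J(13), 411)) = √(210883 - 40) = √210843 = 9*√2603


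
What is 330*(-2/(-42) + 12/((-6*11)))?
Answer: -310/7 ≈ -44.286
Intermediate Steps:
330*(-2/(-42) + 12/((-6*11))) = 330*(-2*(-1/42) + 12/(-66)) = 330*(1/21 + 12*(-1/66)) = 330*(1/21 - 2/11) = 330*(-31/231) = -310/7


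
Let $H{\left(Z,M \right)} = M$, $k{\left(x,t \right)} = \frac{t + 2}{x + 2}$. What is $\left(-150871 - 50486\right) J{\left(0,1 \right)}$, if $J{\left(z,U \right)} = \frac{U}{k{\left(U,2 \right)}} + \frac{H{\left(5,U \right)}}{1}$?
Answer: $- \frac{1409499}{4} \approx -3.5238 \cdot 10^{5}$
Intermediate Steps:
$k{\left(x,t \right)} = \frac{2 + t}{2 + x}$
$J{\left(z,U \right)} = U + U \left(\frac{1}{2} + \frac{U}{4}\right)$ ($J{\left(z,U \right)} = \frac{U}{\frac{1}{2 + U} \left(2 + 2\right)} + \frac{U}{1} = \frac{U}{\frac{1}{2 + U} 4} + U 1 = \frac{U}{4 \frac{1}{2 + U}} + U = U \left(\frac{1}{2} + \frac{U}{4}\right) + U = U + U \left(\frac{1}{2} + \frac{U}{4}\right)$)
$\left(-150871 - 50486\right) J{\left(0,1 \right)} = \left(-150871 - 50486\right) \frac{1}{4} \cdot 1 \left(6 + 1\right) = - 201357 \cdot \frac{1}{4} \cdot 1 \cdot 7 = \left(-201357\right) \frac{7}{4} = - \frac{1409499}{4}$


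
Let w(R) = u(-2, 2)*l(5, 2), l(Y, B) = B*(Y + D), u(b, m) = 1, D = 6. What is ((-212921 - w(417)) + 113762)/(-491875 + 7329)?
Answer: 99181/484546 ≈ 0.20469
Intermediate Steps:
l(Y, B) = B*(6 + Y) (l(Y, B) = B*(Y + 6) = B*(6 + Y))
w(R) = 22 (w(R) = 1*(2*(6 + 5)) = 1*(2*11) = 1*22 = 22)
((-212921 - w(417)) + 113762)/(-491875 + 7329) = ((-212921 - 1*22) + 113762)/(-491875 + 7329) = ((-212921 - 22) + 113762)/(-484546) = (-212943 + 113762)*(-1/484546) = -99181*(-1/484546) = 99181/484546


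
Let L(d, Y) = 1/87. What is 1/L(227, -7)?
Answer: 87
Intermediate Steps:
L(d, Y) = 1/87
1/L(227, -7) = 1/(1/87) = 87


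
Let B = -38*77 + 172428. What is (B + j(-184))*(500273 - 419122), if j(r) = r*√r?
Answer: 13755256802 - 29863568*I*√46 ≈ 1.3755e+10 - 2.0254e+8*I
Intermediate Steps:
j(r) = r^(3/2)
B = 169502 (B = -2926 + 172428 = 169502)
(B + j(-184))*(500273 - 419122) = (169502 + (-184)^(3/2))*(500273 - 419122) = (169502 - 368*I*√46)*81151 = 13755256802 - 29863568*I*√46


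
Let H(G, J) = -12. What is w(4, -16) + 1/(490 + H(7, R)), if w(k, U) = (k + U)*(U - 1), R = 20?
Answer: 97513/478 ≈ 204.00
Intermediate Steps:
w(k, U) = (-1 + U)*(U + k) (w(k, U) = (U + k)*(-1 + U) = (-1 + U)*(U + k))
w(4, -16) + 1/(490 + H(7, R)) = ((-16)² - 1*(-16) - 1*4 - 16*4) + 1/(490 - 12) = (256 + 16 - 4 - 64) + 1/478 = 204 + 1/478 = 97513/478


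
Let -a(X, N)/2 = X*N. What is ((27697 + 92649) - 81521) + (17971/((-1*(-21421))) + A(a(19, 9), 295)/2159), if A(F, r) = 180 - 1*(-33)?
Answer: 1795619593737/46247939 ≈ 38826.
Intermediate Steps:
a(X, N) = -2*N*X (a(X, N) = -2*X*N = -2*N*X)
A(F, r) = 213 (A(F, r) = 180 + 33 = 213)
((27697 + 92649) - 81521) + (17971/((-1*(-21421))) + A(a(19, 9), 295)/2159) = ((27697 + 92649) - 81521) + (17971/((-1*(-21421))) + 213/2159) = (120346 - 81521) + (17971/21421 + 213*(1/2159)) = 38825 + (17971*(1/21421) + 213/2159) = 38825 + (17971/21421 + 213/2159) = 38825 + 43362062/46247939 = 1795619593737/46247939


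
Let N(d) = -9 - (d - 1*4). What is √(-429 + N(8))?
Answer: I*√442 ≈ 21.024*I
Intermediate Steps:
N(d) = -5 - d (N(d) = -9 - (d - 4) = -9 - (-4 + d) = -9 + (4 - d) = -5 - d)
√(-429 + N(8)) = √(-429 + (-5 - 1*8)) = √(-429 + (-5 - 8)) = √(-429 - 13) = √(-442) = I*√442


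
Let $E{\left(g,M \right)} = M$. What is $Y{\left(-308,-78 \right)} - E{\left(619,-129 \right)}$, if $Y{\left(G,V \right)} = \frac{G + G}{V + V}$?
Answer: $\frac{5185}{39} \approx 132.95$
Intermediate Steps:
$Y{\left(G,V \right)} = \frac{G}{V}$ ($Y{\left(G,V \right)} = \frac{2 G}{2 V} = 2 G \frac{1}{2 V} = \frac{G}{V}$)
$Y{\left(-308,-78 \right)} - E{\left(619,-129 \right)} = - \frac{308}{-78} - -129 = \left(-308\right) \left(- \frac{1}{78}\right) + 129 = \frac{154}{39} + 129 = \frac{5185}{39}$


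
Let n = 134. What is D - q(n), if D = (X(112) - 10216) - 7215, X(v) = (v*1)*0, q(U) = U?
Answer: -17565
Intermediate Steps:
X(v) = 0 (X(v) = v*0 = 0)
D = -17431 (D = (0 - 10216) - 7215 = -10216 - 7215 = -17431)
D - q(n) = -17431 - 1*134 = -17431 - 134 = -17565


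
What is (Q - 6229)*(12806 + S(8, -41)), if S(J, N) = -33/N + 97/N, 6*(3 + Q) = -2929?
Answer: -3527966537/41 ≈ -8.6048e+7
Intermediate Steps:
Q = -2947/6 (Q = -3 + (⅙)*(-2929) = -3 - 2929/6 = -2947/6 ≈ -491.17)
S(J, N) = 64/N
(Q - 6229)*(12806 + S(8, -41)) = (-2947/6 - 6229)*(12806 + 64/(-41)) = -40321*(12806 + 64*(-1/41))/6 = -40321*(12806 - 64/41)/6 = -40321/6*524982/41 = -3527966537/41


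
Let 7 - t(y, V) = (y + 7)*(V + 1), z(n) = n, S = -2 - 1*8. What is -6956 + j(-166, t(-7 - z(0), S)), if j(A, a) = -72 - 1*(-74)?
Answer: -6954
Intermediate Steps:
S = -10 (S = -2 - 8 = -10)
t(y, V) = 7 - (1 + V)*(7 + y) (t(y, V) = 7 - (y + 7)*(V + 1) = 7 - (7 + y)*(1 + V) = 7 - (1 + V)*(7 + y))
j(A, a) = 2 (j(A, a) = -72 + 74 = 2)
-6956 + j(-166, t(-7 - z(0), S)) = -6956 + 2 = -6954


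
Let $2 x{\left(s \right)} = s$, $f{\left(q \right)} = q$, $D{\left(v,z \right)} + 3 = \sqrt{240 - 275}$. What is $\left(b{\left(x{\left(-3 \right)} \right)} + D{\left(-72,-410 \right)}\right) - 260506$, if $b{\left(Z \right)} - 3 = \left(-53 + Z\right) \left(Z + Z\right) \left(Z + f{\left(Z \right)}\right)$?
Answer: $- \frac{521993}{2} + i \sqrt{35} \approx -2.61 \cdot 10^{5} + 5.9161 i$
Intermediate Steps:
$D{\left(v,z \right)} = -3 + i \sqrt{35}$ ($D{\left(v,z \right)} = -3 + \sqrt{240 - 275} = -3 + \sqrt{-35} = -3 + i \sqrt{35}$)
$x{\left(s \right)} = \frac{s}{2}$
$b{\left(Z \right)} = 3 + 4 Z^{2} \left(-53 + Z\right)$ ($b{\left(Z \right)} = 3 + \left(-53 + Z\right) \left(Z + Z\right) \left(Z + Z\right) = 3 + \left(-53 + Z\right) 2 Z 2 Z = 3 + 2 Z \left(-53 + Z\right) 2 Z = 3 + 4 Z^{2} \left(-53 + Z\right)$)
$\left(b{\left(x{\left(-3 \right)} \right)} + D{\left(-72,-410 \right)}\right) - 260506 = \left(\left(3 - 212 \left(\frac{1}{2} \left(-3\right)\right)^{2} + 4 \left(\frac{1}{2} \left(-3\right)\right)^{3}\right) - \left(3 - i \sqrt{35}\right)\right) - 260506 = \left(\left(3 - 212 \left(- \frac{3}{2}\right)^{2} + 4 \left(- \frac{3}{2}\right)^{3}\right) - \left(3 - i \sqrt{35}\right)\right) - 260506 = \left(\left(3 - 477 + 4 \left(- \frac{27}{8}\right)\right) - \left(3 - i \sqrt{35}\right)\right) - 260506 = \left(\left(3 - 477 - \frac{27}{2}\right) - \left(3 - i \sqrt{35}\right)\right) - 260506 = \left(- \frac{975}{2} - \left(3 - i \sqrt{35}\right)\right) - 260506 = \left(- \frac{981}{2} + i \sqrt{35}\right) - 260506 = - \frac{521993}{2} + i \sqrt{35}$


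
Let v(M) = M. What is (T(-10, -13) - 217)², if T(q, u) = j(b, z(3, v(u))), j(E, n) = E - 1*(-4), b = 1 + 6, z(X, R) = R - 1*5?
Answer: 42436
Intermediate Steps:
z(X, R) = -5 + R (z(X, R) = R - 5 = -5 + R)
b = 7
j(E, n) = 4 + E (j(E, n) = E + 4 = 4 + E)
T(q, u) = 11 (T(q, u) = 4 + 7 = 11)
(T(-10, -13) - 217)² = (11 - 217)² = (-206)² = 42436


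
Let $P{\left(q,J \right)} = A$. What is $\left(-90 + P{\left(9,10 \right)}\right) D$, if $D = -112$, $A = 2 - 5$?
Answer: $10416$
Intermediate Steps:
$A = -3$
$P{\left(q,J \right)} = -3$
$\left(-90 + P{\left(9,10 \right)}\right) D = \left(-90 - 3\right) \left(-112\right) = \left(-93\right) \left(-112\right) = 10416$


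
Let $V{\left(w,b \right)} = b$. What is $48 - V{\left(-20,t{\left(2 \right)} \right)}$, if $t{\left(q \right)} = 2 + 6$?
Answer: $40$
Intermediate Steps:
$t{\left(q \right)} = 8$
$48 - V{\left(-20,t{\left(2 \right)} \right)} = 48 - 8 = 40$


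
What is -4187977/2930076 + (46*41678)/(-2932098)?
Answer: -229449558103/110144486916 ≈ -2.0832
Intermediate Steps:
-4187977/2930076 + (46*41678)/(-2932098) = -4187977*1/2930076 + 1917188*(-1/2932098) = -4187977/2930076 - 73738/112773 = -229449558103/110144486916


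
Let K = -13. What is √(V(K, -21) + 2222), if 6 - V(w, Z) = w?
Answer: 3*√249 ≈ 47.339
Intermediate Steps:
V(w, Z) = 6 - w
√(V(K, -21) + 2222) = √((6 - 1*(-13)) + 2222) = √((6 + 13) + 2222) = √(19 + 2222) = √2241 = 3*√249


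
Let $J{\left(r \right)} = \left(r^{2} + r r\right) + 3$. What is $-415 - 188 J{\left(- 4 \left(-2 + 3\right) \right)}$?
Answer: $-6995$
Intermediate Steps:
$J{\left(r \right)} = 3 + 2 r^{2}$ ($J{\left(r \right)} = \left(r^{2} + r^{2}\right) + 3 = 2 r^{2} + 3 = 3 + 2 r^{2}$)
$-415 - 188 J{\left(- 4 \left(-2 + 3\right) \right)} = -415 - 188 \left(3 + 2 \left(- 4 \left(-2 + 3\right)\right)^{2}\right) = -415 - 188 \left(3 + 2 \left(\left(-4\right) 1\right)^{2}\right) = -415 - 188 \left(3 + 2 \left(-4\right)^{2}\right) = -415 - 188 \left(3 + 2 \cdot 16\right) = -415 - 188 \left(3 + 32\right) = -415 - 6580 = -6995$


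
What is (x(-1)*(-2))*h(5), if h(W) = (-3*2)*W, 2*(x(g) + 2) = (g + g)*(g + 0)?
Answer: -60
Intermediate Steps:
x(g) = -2 + g² (x(g) = -2 + ((g + g)*(g + 0))/2 = -2 + ((2*g)*g)/2 = -2 + (2*g²)/2 = -2 + g²)
h(W) = -6*W
(x(-1)*(-2))*h(5) = ((-2 + (-1)²)*(-2))*(-6*5) = ((-2 + 1)*(-2))*(-30) = -1*(-2)*(-30) = 2*(-30) = -60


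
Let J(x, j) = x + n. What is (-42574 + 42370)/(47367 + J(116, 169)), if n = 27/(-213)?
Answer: -3621/842821 ≈ -0.0042963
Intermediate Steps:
n = -9/71 (n = 27*(-1/213) = -9/71 ≈ -0.12676)
J(x, j) = -9/71 + x (J(x, j) = x - 9/71 = -9/71 + x)
(-42574 + 42370)/(47367 + J(116, 169)) = (-42574 + 42370)/(47367 + (-9/71 + 116)) = -204/(47367 + 8227/71) = -204/3371284/71 = -204*71/3371284 = -3621/842821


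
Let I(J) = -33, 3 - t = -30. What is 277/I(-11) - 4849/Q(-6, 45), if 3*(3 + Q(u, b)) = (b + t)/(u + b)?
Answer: 478112/231 ≈ 2069.8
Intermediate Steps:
t = 33 (t = 3 - 1*(-30) = 3 + 30 = 33)
Q(u, b) = -3 + (33 + b)/(3*(b + u)) (Q(u, b) = -3 + ((b + 33)/(u + b))/3 = -3 + ((33 + b)/(b + u))/3 = -3 + (33 + b)/(3*(b + u)))
277/I(-11) - 4849/Q(-6, 45) = 277/(-33) - 4849*(45 - 6)/(11 - 3*(-6) - 8/3*45) = 277*(-1/33) - 4849*39/(11 + 18 - 120) = -277/33 - 4849/((1/39)*(-91)) = -277/33 - 4849/(-7/3) = -277/33 - 4849*(-3/7) = -277/33 + 14547/7 = 478112/231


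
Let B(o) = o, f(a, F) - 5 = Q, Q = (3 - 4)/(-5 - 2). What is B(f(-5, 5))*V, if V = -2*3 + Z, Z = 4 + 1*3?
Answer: 36/7 ≈ 5.1429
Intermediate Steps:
Z = 7 (Z = 4 + 3 = 7)
Q = ⅐ (Q = -1/(-7) = -1*(-⅐) = ⅐ ≈ 0.14286)
f(a, F) = 36/7 (f(a, F) = 5 + ⅐ = 36/7)
V = 1 (V = -2*3 + 7 = -6 + 7 = 1)
B(f(-5, 5))*V = (36/7)*1 = 36/7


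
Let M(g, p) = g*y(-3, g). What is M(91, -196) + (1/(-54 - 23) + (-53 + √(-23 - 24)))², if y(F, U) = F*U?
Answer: -130910086/5929 - 8164*I*√47/77 ≈ -22080.0 - 726.88*I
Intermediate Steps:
M(g, p) = -3*g² (M(g, p) = g*(-3*g) = -3*g²)
M(91, -196) + (1/(-54 - 23) + (-53 + √(-23 - 24)))² = -3*91² + (1/(-54 - 23) + (-53 + √(-23 - 24)))² = -3*8281 + (1/(-77) + (-53 + √(-47)))² = -24843 + (-1/77 + (-53 + I*√47))² = -24843 + (-4082/77 + I*√47)²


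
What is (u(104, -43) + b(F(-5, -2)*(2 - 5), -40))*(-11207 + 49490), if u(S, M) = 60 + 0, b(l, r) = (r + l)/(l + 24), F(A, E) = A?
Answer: 29541715/13 ≈ 2.2724e+6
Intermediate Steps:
b(l, r) = (l + r)/(24 + l)
u(S, M) = 60
(u(104, -43) + b(F(-5, -2)*(2 - 5), -40))*(-11207 + 49490) = (60 + (-5*(2 - 5) - 40)/(24 - 5*(2 - 5)))*(-11207 + 49490) = (60 + (-5*(-3) - 40)/(24 - 5*(-3)))*38283 = (60 + (15 - 40)/(24 + 15))*38283 = (60 - 25/39)*38283 = (2315/39)*38283 = 29541715/13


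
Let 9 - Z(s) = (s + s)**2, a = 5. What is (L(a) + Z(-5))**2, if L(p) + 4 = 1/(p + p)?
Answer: 900601/100 ≈ 9006.0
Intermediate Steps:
L(p) = -4 + 1/(2*p) (L(p) = -4 + 1/(p + p) = -4 + 1/(2*p))
Z(s) = 9 - 4*s**2 (Z(s) = 9 - (s + s)**2 = 9 - (2*s)**2 = 9 - 4*s**2)
(L(a) + Z(-5))**2 = ((-4 + (1/2)/5) + (9 - 4*(-5)**2))**2 = ((-4 + (1/2)*(1/5)) + (9 - 4*25))**2 = ((-4 + 1/10) + (9 - 100))**2 = (-39/10 - 91)**2 = (-949/10)**2 = 900601/100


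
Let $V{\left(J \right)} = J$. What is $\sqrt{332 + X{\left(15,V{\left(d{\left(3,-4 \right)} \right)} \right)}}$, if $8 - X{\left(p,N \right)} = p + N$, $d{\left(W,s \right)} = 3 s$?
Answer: $\sqrt{337} \approx 18.358$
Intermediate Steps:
$X{\left(p,N \right)} = 8 - N - p$ ($X{\left(p,N \right)} = 8 - \left(p + N\right) = 8 - \left(N + p\right) = 8 - N - p$)
$\sqrt{332 + X{\left(15,V{\left(d{\left(3,-4 \right)} \right)} \right)}} = \sqrt{332 - \left(7 - 12\right)} = \sqrt{332 - -5} = \sqrt{332 + \left(8 + 12 - 15\right)} = \sqrt{332 + 5} = \sqrt{337}$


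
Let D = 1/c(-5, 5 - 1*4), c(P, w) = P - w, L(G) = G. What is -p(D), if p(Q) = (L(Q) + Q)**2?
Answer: -1/9 ≈ -0.11111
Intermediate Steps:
D = -1/6 (D = 1/(-5 - (5 - 1*4)) = 1/(-5 - (5 - 4)) = 1/(-5 - 1*1) = 1/(-5 - 1) = 1/(-6) = -1/6 ≈ -0.16667)
p(Q) = 4*Q**2 (p(Q) = (Q + Q)**2 = (2*Q)**2 = 4*Q**2)
-p(D) = -4*(-1/6)**2 = -4/36 = -1*1/9 = -1/9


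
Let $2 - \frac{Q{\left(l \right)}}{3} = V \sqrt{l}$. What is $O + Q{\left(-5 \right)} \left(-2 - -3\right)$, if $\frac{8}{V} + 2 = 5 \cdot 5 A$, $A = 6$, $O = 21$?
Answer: $27 - \frac{6 i \sqrt{5}}{37} \approx 27.0 - 0.36261 i$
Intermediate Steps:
$V = \frac{2}{37}$ ($V = \frac{8}{-2 + 5 \cdot 5 \cdot 6} = \frac{8}{-2 + 25 \cdot 6} = \frac{8}{-2 + 150} = \frac{8}{148} = 8 \cdot \frac{1}{148} = \frac{2}{37} \approx 0.054054$)
$Q{\left(l \right)} = 6 - \frac{6 \sqrt{l}}{37}$ ($Q{\left(l \right)} = 6 - 3 \frac{2 \sqrt{l}}{37} = 6 - \frac{6 \sqrt{l}}{37}$)
$O + Q{\left(-5 \right)} \left(-2 - -3\right) = 21 + \left(6 - \frac{6 \sqrt{-5}}{37}\right) \left(-2 - -3\right) = 21 + \left(6 - \frac{6 i \sqrt{5}}{37}\right) \left(-2 + 3\right) = 21 + \left(6 - \frac{6 i \sqrt{5}}{37}\right) 1 = 21 + \left(6 - \frac{6 i \sqrt{5}}{37}\right) = 27 - \frac{6 i \sqrt{5}}{37}$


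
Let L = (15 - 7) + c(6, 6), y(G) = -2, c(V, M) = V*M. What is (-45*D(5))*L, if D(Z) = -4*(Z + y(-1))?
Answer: 23760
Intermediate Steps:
c(V, M) = M*V
D(Z) = 8 - 4*Z (D(Z) = -4*(Z - 2) = -4*(-2 + Z) = 8 - 4*Z)
L = 44 (L = (15 - 7) + 6*6 = 8 + 36 = 44)
(-45*D(5))*L = -45*(8 - 4*5)*44 = -45*(8 - 20)*44 = -45*(-12)*44 = 540*44 = 23760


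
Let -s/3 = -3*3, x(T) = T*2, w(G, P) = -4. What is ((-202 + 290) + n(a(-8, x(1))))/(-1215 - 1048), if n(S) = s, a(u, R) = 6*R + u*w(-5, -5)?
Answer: -115/2263 ≈ -0.050817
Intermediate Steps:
x(T) = 2*T
s = 27 (s = -(-9)*3 = -3*(-9) = 27)
a(u, R) = -4*u + 6*R (a(u, R) = 6*R + u*(-4) = 6*R - 4*u = -4*u + 6*R)
n(S) = 27
((-202 + 290) + n(a(-8, x(1))))/(-1215 - 1048) = ((-202 + 290) + 27)/(-1215 - 1048) = (88 + 27)/(-2263) = 115*(-1/2263) = -115/2263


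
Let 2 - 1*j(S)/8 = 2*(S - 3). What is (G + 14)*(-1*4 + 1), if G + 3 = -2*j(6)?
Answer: -225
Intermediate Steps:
j(S) = 64 - 16*S (j(S) = 16 - 16*(S - 3) = 16 - 16*(-3 + S) = 16 - 8*(-6 + 2*S) = 16 + (48 - 16*S) = 64 - 16*S)
G = 61 (G = -3 - 2*(64 - 16*6) = -3 - 2*(64 - 96) = -3 - 2*(-32) = -3 + 64 = 61)
(G + 14)*(-1*4 + 1) = (61 + 14)*(-1*4 + 1) = 75*(-4 + 1) = 75*(-3) = -225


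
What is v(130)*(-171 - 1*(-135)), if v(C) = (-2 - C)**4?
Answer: -10929447936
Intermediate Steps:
v(130)*(-171 - 1*(-135)) = (2 + 130)**4*(-171 - 1*(-135)) = 132**4*(-171 + 135) = 303595776*(-36) = -10929447936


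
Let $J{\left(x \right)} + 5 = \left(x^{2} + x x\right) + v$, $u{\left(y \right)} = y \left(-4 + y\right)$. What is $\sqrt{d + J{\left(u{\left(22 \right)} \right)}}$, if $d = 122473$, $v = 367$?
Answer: $\sqrt{436467} \approx 660.66$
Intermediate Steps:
$J{\left(x \right)} = 362 + 2 x^{2}$ ($J{\left(x \right)} = -5 + \left(\left(x^{2} + x x\right) + 367\right) = -5 + \left(\left(x^{2} + x^{2}\right) + 367\right) = -5 + \left(2 x^{2} + 367\right) = -5 + \left(367 + 2 x^{2}\right) = 362 + 2 x^{2}$)
$\sqrt{d + J{\left(u{\left(22 \right)} \right)}} = \sqrt{122473 + \left(362 + 2 \left(22 \left(-4 + 22\right)\right)^{2}\right)} = \sqrt{122473 + \left(362 + 2 \left(22 \cdot 18\right)^{2}\right)} = \sqrt{122473 + \left(362 + 2 \cdot 396^{2}\right)} = \sqrt{122473 + \left(362 + 2 \cdot 156816\right)} = \sqrt{122473 + \left(362 + 313632\right)} = \sqrt{122473 + 313994} = \sqrt{436467}$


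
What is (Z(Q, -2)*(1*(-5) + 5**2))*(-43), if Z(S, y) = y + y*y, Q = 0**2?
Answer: -1720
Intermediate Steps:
Q = 0
Z(S, y) = y + y**2
(Z(Q, -2)*(1*(-5) + 5**2))*(-43) = ((-2*(1 - 2))*(1*(-5) + 5**2))*(-43) = ((-2*(-1))*(-5 + 25))*(-43) = (2*20)*(-43) = 40*(-43) = -1720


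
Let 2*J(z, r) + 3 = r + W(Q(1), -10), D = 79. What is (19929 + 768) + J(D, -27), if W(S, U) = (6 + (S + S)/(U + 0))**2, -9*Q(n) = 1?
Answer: 83835541/4050 ≈ 20700.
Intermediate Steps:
Q(n) = -1/9 (Q(n) = -1/9*1 = -1/9)
W(S, U) = (6 + 2*S/U)**2 (W(S, U) = (6 + (2*S)/U)**2 = (6 + 2*S/U)**2)
J(z, r) = 33683/2025 + r/2 (J(z, r) = -3/2 + (r + 4*(-1/9 + 3*(-10))**2/(-10)**2)/2 = -3/2 + (r + 4*(1/100)*(-1/9 - 30)**2)/2 = -3/2 + (r + 4*(1/100)*(-271/9)**2)/2 = -3/2 + (r + 4*(1/100)*(73441/81))/2 = -3/2 + (r + 73441/2025)/2 = -3/2 + (73441/2025 + r)/2 = -3/2 + (73441/4050 + r/2) = 33683/2025 + r/2)
(19929 + 768) + J(D, -27) = (19929 + 768) + (33683/2025 + (1/2)*(-27)) = 20697 + (33683/2025 - 27/2) = 20697 + 12691/4050 = 83835541/4050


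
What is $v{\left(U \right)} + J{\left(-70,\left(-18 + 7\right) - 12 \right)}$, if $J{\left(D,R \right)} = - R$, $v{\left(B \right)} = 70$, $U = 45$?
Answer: $93$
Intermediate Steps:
$v{\left(U \right)} + J{\left(-70,\left(-18 + 7\right) - 12 \right)} = 70 - \left(\left(-18 + 7\right) - 12\right) = 70 - \left(-11 - 12\right) = 70 - -23 = 70 + 23 = 93$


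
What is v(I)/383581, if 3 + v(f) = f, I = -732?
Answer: -735/383581 ≈ -0.0019162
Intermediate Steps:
v(f) = -3 + f
v(I)/383581 = (-3 - 732)/383581 = -735*1/383581 = -735/383581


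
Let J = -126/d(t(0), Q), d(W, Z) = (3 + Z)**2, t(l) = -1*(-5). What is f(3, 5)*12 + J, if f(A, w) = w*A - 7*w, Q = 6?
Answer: -2174/9 ≈ -241.56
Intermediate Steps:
t(l) = 5
f(A, w) = -7*w + A*w (f(A, w) = A*w - 7*w = -7*w + A*w)
J = -14/9 (J = -126/(3 + 6)**2 = -126/(9**2) = -126/81 = -126*1/81 = -14/9 ≈ -1.5556)
f(3, 5)*12 + J = (5*(-7 + 3))*12 - 14/9 = (5*(-4))*12 - 14/9 = -20*12 - 14/9 = -240 - 14/9 = -2174/9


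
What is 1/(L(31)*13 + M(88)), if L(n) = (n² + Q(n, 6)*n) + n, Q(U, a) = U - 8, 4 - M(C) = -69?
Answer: 1/22238 ≈ 4.4968e-5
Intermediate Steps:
M(C) = 73 (M(C) = 4 - 1*(-69) = 4 + 69 = 73)
Q(U, a) = -8 + U
L(n) = n + n² + n*(-8 + n) (L(n) = (n² + (-8 + n)*n) + n = (n² + n*(-8 + n)) + n = n + n² + n*(-8 + n))
1/(L(31)*13 + M(88)) = 1/((31*(-7 + 2*31))*13 + 73) = 1/((31*(-7 + 62))*13 + 73) = 1/((31*55)*13 + 73) = 1/(1705*13 + 73) = 1/(22165 + 73) = 1/22238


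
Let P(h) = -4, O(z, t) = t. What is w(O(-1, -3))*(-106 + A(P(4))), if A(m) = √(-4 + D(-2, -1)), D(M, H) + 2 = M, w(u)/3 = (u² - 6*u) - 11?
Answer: -5088 + 96*I*√2 ≈ -5088.0 + 135.76*I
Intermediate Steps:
w(u) = -33 - 18*u + 3*u² (w(u) = 3*((u² - 6*u) - 11) = 3*(-11 + u² - 6*u) = -33 - 18*u + 3*u²)
D(M, H) = -2 + M
A(m) = 2*I*√2 (A(m) = √(-4 + (-2 - 2)) = √(-4 - 4) = √(-8) = 2*I*√2)
w(O(-1, -3))*(-106 + A(P(4))) = (-33 - 18*(-3) + 3*(-3)²)*(-106 + 2*I*√2) = (-33 + 54 + 3*9)*(-106 + 2*I*√2) = (-33 + 54 + 27)*(-106 + 2*I*√2) = 48*(-106 + 2*I*√2) = -5088 + 96*I*√2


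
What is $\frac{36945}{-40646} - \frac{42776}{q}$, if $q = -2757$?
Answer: $\frac{1636815931}{112061022} \approx 14.606$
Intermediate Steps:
$\frac{36945}{-40646} - \frac{42776}{q} = \frac{36945}{-40646} - \frac{42776}{-2757} = 36945 \left(- \frac{1}{40646}\right) - - \frac{42776}{2757} = - \frac{36945}{40646} + \frac{42776}{2757} = \frac{1636815931}{112061022}$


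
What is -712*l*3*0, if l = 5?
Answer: 0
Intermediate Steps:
-712*l*3*0 = -712*5*3*0 = -10680*0 = -712*0 = 0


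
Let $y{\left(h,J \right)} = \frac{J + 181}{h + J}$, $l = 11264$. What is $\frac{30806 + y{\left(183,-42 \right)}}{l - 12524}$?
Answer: $- \frac{868757}{35532} \approx -24.45$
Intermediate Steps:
$y{\left(h,J \right)} = \frac{181 + J}{J + h}$
$\frac{30806 + y{\left(183,-42 \right)}}{l - 12524} = \frac{30806 + \frac{181 - 42}{-42 + 183}}{11264 - 12524} = \frac{30806 + \frac{1}{141} \cdot 139}{-1260} = \left(30806 + \frac{1}{141} \cdot 139\right) \left(- \frac{1}{1260}\right) = \left(30806 + \frac{139}{141}\right) \left(- \frac{1}{1260}\right) = \frac{4343785}{141} \left(- \frac{1}{1260}\right) = - \frac{868757}{35532}$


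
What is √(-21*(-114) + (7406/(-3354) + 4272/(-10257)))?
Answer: √2752571911911/33927 ≈ 48.902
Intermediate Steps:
√(-21*(-114) + (7406/(-3354) + 4272/(-10257))) = √(2394 + (7406*(-1/3354) + 4272*(-1/10257))) = √(2394 + (-3703/1677 - 1424/3419)) = √(2394 - 89045/33927) = √(81132193/33927) = √2752571911911/33927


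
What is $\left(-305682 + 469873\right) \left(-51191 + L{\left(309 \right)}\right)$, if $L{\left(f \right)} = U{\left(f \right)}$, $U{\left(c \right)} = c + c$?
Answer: $-8303631443$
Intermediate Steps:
$U{\left(c \right)} = 2 c$
$L{\left(f \right)} = 2 f$
$\left(-305682 + 469873\right) \left(-51191 + L{\left(309 \right)}\right) = \left(-305682 + 469873\right) \left(-51191 + 2 \cdot 309\right) = 164191 \left(-51191 + 618\right) = 164191 \left(-50573\right) = -8303631443$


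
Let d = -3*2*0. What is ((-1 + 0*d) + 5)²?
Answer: 16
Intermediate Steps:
d = 0 (d = -6*0 = 0)
((-1 + 0*d) + 5)² = ((-1 + 0*0) + 5)² = ((-1 + 0) + 5)² = (-1 + 5)² = 4² = 16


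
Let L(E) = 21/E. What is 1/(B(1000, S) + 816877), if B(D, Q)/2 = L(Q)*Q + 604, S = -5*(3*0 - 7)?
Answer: 1/818127 ≈ 1.2223e-6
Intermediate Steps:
S = 35 (S = -5*(0 - 7) = -5*(-7) = 35)
B(D, Q) = 1250 (B(D, Q) = 2*((21/Q)*Q + 604) = 2*(21 + 604) = 2*625 = 1250)
1/(B(1000, S) + 816877) = 1/(1250 + 816877) = 1/818127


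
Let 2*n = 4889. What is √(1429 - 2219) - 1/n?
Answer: -2/4889 + I*√790 ≈ -0.00040908 + 28.107*I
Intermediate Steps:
n = 4889/2 (n = (½)*4889 = 4889/2 ≈ 2444.5)
√(1429 - 2219) - 1/n = √(1429 - 2219) - 1/4889/2 = √(-790) - 1*2/4889 = I*√790 - 2/4889 = -2/4889 + I*√790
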